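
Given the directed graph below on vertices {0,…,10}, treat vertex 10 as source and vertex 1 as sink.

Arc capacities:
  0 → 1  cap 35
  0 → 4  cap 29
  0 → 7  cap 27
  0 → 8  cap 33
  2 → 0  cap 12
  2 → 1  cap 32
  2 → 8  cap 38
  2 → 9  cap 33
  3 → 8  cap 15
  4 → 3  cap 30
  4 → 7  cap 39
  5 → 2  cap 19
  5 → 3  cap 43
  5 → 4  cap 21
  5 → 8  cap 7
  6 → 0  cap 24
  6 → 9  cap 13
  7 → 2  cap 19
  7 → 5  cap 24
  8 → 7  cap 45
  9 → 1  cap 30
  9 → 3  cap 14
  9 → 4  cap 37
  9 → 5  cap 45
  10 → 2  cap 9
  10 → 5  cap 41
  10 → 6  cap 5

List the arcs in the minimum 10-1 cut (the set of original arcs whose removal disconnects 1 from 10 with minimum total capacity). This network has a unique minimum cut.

Min-cut arcs: {(5,2), (7,2), (10,2), (10,6)} (total capacity 52)

augment #1: 10→2→1 push 9
augment #2: 10→5→2→1 push 19
augment #3: 10→6→0→1 push 5
augment #4: 10→5→4→7→2→1 push 4
augment #5: 10→5→4→7→2→0→1 push 12
augment #6: 10→5→4→7→2→9→1 push 3
max flow = 52; residual-reachable set from 10 gives S-side
cut edges (S→T): {(5,2), (7,2), (10,2), (10,6)} total cap 52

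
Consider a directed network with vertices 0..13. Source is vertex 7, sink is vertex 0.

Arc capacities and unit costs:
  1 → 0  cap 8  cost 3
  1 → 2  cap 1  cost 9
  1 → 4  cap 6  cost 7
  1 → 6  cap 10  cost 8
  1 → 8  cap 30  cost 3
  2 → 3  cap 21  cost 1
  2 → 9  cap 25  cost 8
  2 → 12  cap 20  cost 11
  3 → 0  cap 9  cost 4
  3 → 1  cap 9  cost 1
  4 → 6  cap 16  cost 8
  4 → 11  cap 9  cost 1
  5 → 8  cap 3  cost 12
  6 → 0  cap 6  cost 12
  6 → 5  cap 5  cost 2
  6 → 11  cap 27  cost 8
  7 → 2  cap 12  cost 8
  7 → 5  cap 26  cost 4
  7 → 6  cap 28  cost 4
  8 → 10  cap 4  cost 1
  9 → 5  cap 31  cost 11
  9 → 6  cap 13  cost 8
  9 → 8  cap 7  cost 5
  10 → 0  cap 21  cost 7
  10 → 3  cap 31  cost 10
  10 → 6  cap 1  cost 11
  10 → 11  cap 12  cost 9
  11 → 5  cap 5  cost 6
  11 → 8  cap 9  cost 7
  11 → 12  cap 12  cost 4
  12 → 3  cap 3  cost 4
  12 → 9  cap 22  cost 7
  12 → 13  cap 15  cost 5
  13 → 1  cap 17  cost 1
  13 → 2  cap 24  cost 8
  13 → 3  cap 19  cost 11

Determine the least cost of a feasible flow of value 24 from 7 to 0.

Minimum cost for 24 units: 396

shortest-cost path #1: 7→2→3→0 push 9 @ unit cost 13 (adds 117)
shortest-cost path #2: 7→2→3→1→0 push 3 @ unit cost 13 (adds 39)
shortest-cost path #3: 7→6→0 push 6 @ unit cost 16 (adds 96)
shortest-cost path #4: 7→5→8→10→0 push 3 @ unit cost 24 (adds 72)
shortest-cost path #5: 7→6→11→12→3→1→0 push 3 @ unit cost 24 (adds 72)
total cost = 396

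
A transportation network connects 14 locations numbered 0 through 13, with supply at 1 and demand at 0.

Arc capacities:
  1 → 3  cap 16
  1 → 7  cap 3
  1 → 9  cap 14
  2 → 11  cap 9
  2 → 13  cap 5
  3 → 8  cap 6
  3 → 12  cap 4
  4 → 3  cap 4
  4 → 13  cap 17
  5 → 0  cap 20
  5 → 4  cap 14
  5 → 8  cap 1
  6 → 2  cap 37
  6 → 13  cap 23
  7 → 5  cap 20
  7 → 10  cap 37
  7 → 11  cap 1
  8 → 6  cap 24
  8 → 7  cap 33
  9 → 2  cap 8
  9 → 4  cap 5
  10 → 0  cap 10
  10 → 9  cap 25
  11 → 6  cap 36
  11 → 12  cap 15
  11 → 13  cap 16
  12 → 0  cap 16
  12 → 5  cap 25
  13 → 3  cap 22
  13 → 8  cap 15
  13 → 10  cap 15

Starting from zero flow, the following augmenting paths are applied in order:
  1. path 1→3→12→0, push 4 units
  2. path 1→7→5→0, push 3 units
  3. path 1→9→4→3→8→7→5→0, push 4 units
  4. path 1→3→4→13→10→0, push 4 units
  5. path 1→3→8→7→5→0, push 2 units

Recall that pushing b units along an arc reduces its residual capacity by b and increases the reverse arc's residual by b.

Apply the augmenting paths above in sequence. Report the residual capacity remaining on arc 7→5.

Residual capacity of (7,5): 11

after path 1 (1→3→12→0, push 4): res(7,5)=20
after path 2 (1→7→5→0, push 3): res(7,5)=17
after path 3 (1→9→4→3→8→7→5→0, push 4): res(7,5)=13
after path 4 (1→3→4→13→10→0, push 4): res(7,5)=13
after path 5 (1→3→8→7→5→0, push 2): res(7,5)=11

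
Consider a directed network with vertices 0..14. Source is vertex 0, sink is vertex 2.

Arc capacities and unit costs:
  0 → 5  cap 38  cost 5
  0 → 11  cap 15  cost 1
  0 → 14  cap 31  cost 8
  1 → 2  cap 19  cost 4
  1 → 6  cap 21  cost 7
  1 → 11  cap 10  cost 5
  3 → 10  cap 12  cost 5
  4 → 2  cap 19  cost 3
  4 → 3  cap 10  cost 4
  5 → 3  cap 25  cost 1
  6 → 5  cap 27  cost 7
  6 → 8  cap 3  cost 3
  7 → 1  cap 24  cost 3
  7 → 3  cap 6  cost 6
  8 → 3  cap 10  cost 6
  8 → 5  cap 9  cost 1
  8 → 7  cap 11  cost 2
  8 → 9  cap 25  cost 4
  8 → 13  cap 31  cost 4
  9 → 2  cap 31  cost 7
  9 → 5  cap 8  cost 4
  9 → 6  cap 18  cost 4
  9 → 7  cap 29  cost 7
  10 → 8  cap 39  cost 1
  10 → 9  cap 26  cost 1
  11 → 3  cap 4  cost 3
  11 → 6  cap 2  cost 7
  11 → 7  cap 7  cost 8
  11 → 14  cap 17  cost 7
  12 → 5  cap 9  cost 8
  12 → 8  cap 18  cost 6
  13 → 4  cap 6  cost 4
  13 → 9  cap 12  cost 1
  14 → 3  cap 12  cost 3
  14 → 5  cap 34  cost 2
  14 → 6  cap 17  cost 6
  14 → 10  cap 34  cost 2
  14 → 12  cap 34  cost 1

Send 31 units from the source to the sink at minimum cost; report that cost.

shortest-cost path #1: 0→11→7→1→2 push 7 @ unit cost 16 (adds 112)
shortest-cost path #2: 0→11→3→10→9→2 push 4 @ unit cost 17 (adds 68)
shortest-cost path #3: 0→14→10→9→2 push 20 @ unit cost 18 (adds 360)
total cost = 540

Minimum cost for 31 units: 540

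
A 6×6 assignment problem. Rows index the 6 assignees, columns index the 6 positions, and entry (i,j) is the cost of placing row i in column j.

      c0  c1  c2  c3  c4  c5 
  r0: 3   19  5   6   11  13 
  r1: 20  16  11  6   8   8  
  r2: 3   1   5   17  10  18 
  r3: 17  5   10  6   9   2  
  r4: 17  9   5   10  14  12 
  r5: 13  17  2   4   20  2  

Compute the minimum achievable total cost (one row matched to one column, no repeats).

optimal assignment: row0→col0 (cost 3), row1→col4 (cost 8), row2→col1 (cost 1), row3→col5 (cost 2), row4→col2 (cost 5), row5→col3 (cost 4)
total = 3 + 8 + 1 + 2 + 5 + 4 = 23

Minimum assignment cost: 23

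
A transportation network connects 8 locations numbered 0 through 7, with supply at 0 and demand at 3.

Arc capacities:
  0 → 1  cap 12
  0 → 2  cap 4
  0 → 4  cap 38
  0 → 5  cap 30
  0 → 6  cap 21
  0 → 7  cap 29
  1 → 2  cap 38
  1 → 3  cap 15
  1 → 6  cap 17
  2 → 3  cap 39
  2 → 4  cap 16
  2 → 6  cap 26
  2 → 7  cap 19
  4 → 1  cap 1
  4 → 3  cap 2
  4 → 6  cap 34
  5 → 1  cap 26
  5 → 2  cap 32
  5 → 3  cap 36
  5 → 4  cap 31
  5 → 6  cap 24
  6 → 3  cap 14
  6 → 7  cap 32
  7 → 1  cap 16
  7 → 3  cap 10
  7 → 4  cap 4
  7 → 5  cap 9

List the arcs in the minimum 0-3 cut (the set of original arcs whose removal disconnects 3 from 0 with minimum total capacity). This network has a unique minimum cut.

augment #1: 0→1→3 push 12
augment #2: 0→2→3 push 4
augment #3: 0→4→3 push 2
augment #4: 0→5→3 push 30
augment #5: 0→6→3 push 14
augment #6: 0→7→3 push 10
augment #7: 0→4→1→3 push 1
augment #8: 0→7→1→3 push 2
augment #9: 0→7→5→3 push 6
augment #10: 0→7→1→2→3 push 11
augment #11: 0→6→7→1→2→3 push 3
augment #12: 0→6→7→5→2→3 push 3
max flow = 98; residual-reachable set from 0 gives S-side
cut edges (S→T): {(0,1), (0,2), (0,5), (4,1), (4,3), (6,3), (7,1), (7,3), (7,5)} total cap 98

Min-cut arcs: {(0,1), (0,2), (0,5), (4,1), (4,3), (6,3), (7,1), (7,3), (7,5)} (total capacity 98)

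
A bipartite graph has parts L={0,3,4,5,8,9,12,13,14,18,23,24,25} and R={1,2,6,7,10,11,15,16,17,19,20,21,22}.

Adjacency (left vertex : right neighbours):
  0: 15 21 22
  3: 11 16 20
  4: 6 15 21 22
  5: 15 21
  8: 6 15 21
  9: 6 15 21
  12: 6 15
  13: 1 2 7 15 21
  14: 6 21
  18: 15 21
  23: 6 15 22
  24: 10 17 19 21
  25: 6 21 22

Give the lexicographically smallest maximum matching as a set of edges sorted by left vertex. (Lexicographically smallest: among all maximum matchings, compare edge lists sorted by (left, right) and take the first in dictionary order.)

Lex-smallest maximum matching: {(0,15), (3,11), (4,6), (5,21), (13,1), (23,22), (24,10)}

|M| = 7 (so the lex-smallest maximum matching has 7 edges)
process left vertices in ascending order; for each, take the smallest-labelled available neighbour that still permits 7 edges overall, or leave it unmatched if none does
lex-smallest matching: {0-15, 3-11, 4-6, 5-21, 13-1, 23-22, 24-10}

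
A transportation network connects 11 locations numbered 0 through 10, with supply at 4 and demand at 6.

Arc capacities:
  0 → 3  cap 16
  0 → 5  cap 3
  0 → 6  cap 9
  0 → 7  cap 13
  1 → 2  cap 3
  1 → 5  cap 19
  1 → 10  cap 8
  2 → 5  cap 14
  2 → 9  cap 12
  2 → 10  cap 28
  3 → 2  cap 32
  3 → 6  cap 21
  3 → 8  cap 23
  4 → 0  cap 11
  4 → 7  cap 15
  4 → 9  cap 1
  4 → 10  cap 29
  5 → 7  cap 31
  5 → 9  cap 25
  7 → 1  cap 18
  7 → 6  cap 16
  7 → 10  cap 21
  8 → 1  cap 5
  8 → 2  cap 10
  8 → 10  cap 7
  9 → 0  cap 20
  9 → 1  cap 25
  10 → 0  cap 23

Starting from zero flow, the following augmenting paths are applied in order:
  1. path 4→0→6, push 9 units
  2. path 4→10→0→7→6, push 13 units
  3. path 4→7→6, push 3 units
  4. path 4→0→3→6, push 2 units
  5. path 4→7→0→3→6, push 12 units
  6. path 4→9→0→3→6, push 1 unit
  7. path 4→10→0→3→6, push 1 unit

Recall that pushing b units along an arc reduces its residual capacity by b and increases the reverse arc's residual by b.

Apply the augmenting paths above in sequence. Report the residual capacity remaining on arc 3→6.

Residual capacity of (3,6): 5

after path 1 (4→0→6, push 9): res(3,6)=21
after path 2 (4→10→0→7→6, push 13): res(3,6)=21
after path 3 (4→7→6, push 3): res(3,6)=21
after path 4 (4→0→3→6, push 2): res(3,6)=19
after path 5 (4→7→0→3→6, push 12): res(3,6)=7
after path 6 (4→9→0→3→6, push 1): res(3,6)=6
after path 7 (4→10→0→3→6, push 1): res(3,6)=5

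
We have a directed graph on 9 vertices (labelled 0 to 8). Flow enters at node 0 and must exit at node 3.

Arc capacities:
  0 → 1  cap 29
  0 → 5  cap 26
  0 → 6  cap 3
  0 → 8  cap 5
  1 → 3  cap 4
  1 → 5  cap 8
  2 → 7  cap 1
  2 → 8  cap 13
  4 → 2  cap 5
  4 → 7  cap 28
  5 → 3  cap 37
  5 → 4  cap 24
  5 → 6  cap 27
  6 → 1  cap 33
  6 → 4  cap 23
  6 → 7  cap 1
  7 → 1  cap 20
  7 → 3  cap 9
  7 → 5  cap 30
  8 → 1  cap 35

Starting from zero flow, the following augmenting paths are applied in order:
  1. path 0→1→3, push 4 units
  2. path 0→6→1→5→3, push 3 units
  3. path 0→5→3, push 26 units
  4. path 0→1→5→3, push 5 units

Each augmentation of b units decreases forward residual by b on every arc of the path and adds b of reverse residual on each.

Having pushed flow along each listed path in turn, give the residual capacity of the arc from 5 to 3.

Residual capacity of (5,3): 3

after path 1 (0→1→3, push 4): res(5,3)=37
after path 2 (0→6→1→5→3, push 3): res(5,3)=34
after path 3 (0→5→3, push 26): res(5,3)=8
after path 4 (0→1→5→3, push 5): res(5,3)=3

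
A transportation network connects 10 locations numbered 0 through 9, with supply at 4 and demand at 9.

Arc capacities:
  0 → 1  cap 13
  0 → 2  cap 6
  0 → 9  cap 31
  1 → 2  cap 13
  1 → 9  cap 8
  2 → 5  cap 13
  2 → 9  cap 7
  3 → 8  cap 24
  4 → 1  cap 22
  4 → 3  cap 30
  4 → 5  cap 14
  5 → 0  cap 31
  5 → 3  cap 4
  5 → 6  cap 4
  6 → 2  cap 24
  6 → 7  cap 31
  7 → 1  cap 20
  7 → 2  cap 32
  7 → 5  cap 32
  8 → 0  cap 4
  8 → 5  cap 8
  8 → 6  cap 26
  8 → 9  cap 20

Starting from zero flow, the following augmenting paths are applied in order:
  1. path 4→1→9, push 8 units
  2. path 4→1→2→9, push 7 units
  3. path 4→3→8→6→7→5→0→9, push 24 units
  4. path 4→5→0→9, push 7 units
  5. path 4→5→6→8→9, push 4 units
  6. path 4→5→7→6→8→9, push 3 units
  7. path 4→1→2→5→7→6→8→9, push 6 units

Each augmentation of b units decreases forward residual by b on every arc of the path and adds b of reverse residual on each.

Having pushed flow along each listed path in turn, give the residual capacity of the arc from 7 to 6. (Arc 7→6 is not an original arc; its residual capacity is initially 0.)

Residual capacity of (7,6): 15

after path 1 (4→1→9, push 8): res(7,6)=0
after path 2 (4→1→2→9, push 7): res(7,6)=0
after path 3 (4→3→8→6→7→5→0→9, push 24): res(7,6)=24
after path 4 (4→5→0→9, push 7): res(7,6)=24
after path 5 (4→5→6→8→9, push 4): res(7,6)=24
after path 6 (4→5→7→6→8→9, push 3): res(7,6)=21
after path 7 (4→1→2→5→7→6→8→9, push 6): res(7,6)=15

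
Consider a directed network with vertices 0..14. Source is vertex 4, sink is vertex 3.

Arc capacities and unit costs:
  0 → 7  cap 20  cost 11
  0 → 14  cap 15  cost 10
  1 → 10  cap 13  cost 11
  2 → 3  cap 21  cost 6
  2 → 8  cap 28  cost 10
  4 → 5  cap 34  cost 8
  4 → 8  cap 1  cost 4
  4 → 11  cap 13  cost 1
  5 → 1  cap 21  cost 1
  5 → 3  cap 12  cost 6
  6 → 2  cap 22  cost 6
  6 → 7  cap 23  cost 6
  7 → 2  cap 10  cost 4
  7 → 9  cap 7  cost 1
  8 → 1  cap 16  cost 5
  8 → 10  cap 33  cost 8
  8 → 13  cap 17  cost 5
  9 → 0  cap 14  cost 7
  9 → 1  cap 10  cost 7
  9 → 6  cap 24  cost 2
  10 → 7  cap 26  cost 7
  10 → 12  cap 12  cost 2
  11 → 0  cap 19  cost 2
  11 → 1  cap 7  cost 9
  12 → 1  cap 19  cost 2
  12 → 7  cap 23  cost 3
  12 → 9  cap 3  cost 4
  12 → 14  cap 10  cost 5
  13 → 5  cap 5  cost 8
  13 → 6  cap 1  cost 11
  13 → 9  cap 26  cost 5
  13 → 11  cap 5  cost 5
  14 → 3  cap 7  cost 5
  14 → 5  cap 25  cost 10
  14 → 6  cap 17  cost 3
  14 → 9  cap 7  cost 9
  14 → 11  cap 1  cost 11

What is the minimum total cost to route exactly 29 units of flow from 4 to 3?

shortest-cost path #1: 4→5→3 push 12 @ unit cost 14 (adds 168)
shortest-cost path #2: 4→11→0→14→3 push 7 @ unit cost 18 (adds 126)
shortest-cost path #3: 4→11→0→7→2→3 push 6 @ unit cost 24 (adds 144)
shortest-cost path #4: 4→8→10→12→7→2→3 push 1 @ unit cost 27 (adds 27)
shortest-cost path #5: 4→5→1→10→12→7→2→3 push 3 @ unit cost 35 (adds 105)
total cost = 570

Minimum cost for 29 units: 570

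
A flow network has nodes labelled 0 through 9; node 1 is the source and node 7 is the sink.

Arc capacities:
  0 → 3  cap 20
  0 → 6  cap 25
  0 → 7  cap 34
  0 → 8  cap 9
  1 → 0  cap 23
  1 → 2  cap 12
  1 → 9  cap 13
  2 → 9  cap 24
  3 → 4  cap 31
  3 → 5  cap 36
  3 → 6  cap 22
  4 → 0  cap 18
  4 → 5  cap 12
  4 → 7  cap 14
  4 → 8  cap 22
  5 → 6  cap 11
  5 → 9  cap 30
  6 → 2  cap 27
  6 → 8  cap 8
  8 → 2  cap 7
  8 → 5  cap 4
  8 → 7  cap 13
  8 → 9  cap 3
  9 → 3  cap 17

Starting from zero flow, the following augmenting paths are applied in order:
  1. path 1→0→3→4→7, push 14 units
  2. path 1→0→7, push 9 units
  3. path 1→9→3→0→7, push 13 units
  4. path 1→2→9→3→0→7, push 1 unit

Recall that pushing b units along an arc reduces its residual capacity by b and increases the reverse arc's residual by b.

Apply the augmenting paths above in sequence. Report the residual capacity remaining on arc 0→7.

Residual capacity of (0,7): 11

after path 1 (1→0→3→4→7, push 14): res(0,7)=34
after path 2 (1→0→7, push 9): res(0,7)=25
after path 3 (1→9→3→0→7, push 13): res(0,7)=12
after path 4 (1→2→9→3→0→7, push 1): res(0,7)=11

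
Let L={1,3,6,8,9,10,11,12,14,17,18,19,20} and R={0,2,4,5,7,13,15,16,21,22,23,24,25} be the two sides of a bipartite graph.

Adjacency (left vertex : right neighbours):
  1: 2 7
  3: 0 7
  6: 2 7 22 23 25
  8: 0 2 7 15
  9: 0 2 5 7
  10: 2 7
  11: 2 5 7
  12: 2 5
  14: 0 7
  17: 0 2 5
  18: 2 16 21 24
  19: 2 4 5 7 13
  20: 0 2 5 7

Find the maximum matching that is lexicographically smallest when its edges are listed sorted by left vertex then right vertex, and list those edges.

Lex-smallest maximum matching: {(1,2), (3,0), (6,22), (8,15), (9,5), (10,7), (18,16), (19,4)}

|M| = 8 (so the lex-smallest maximum matching has 8 edges)
process left vertices in ascending order; for each, take the smallest-labelled available neighbour that still permits 8 edges overall, or leave it unmatched if none does
lex-smallest matching: {1-2, 3-0, 6-22, 8-15, 9-5, 10-7, 18-16, 19-4}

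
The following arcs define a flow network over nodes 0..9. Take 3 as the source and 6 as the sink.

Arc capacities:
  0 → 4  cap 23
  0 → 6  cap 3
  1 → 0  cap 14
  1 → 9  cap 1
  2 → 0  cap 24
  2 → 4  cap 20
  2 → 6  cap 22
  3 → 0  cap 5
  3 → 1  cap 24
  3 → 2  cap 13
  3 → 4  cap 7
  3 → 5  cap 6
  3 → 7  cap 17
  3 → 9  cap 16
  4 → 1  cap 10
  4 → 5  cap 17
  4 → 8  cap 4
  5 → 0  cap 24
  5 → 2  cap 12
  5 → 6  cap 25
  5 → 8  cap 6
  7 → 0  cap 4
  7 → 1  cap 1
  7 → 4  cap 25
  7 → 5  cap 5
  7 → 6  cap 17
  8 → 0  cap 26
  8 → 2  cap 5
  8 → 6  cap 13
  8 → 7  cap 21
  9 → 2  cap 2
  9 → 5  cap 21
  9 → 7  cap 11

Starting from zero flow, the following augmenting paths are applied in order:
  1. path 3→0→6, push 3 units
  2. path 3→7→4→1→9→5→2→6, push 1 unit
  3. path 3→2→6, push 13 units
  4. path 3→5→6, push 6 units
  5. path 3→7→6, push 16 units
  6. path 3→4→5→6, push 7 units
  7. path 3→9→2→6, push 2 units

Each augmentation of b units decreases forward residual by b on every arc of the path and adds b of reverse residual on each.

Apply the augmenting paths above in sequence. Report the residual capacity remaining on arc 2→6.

after path 1 (3→0→6, push 3): res(2,6)=22
after path 2 (3→7→4→1→9→5→2→6, push 1): res(2,6)=21
after path 3 (3→2→6, push 13): res(2,6)=8
after path 4 (3→5→6, push 6): res(2,6)=8
after path 5 (3→7→6, push 16): res(2,6)=8
after path 6 (3→4→5→6, push 7): res(2,6)=8
after path 7 (3→9→2→6, push 2): res(2,6)=6

Residual capacity of (2,6): 6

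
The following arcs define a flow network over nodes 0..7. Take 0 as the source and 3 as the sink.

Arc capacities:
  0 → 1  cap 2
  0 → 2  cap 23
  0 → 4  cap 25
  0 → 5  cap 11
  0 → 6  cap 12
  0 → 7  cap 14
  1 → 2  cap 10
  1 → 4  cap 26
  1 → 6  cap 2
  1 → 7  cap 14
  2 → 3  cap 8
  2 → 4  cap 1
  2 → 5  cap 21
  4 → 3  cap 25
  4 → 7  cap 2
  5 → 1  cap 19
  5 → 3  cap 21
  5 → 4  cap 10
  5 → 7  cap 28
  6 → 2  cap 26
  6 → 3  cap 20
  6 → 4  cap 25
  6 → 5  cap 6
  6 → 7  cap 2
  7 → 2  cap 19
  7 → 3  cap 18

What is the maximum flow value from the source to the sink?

augment #1: 0→2→3 bottleneck 8, total now 8
augment #2: 0→4→3 bottleneck 25, total now 33
augment #3: 0→5→3 bottleneck 11, total now 44
augment #4: 0→6→3 bottleneck 12, total now 56
augment #5: 0→7→3 bottleneck 14, total now 70
augment #6: 0→1→6→3 bottleneck 2, total now 72
augment #7: 0→2→5→3 bottleneck 10, total now 82
augment #8: 0→2→4→7→3 bottleneck 1, total now 83
augment #9: 0→2→5→7→3 bottleneck 3, total now 86

Maximum flow value: 86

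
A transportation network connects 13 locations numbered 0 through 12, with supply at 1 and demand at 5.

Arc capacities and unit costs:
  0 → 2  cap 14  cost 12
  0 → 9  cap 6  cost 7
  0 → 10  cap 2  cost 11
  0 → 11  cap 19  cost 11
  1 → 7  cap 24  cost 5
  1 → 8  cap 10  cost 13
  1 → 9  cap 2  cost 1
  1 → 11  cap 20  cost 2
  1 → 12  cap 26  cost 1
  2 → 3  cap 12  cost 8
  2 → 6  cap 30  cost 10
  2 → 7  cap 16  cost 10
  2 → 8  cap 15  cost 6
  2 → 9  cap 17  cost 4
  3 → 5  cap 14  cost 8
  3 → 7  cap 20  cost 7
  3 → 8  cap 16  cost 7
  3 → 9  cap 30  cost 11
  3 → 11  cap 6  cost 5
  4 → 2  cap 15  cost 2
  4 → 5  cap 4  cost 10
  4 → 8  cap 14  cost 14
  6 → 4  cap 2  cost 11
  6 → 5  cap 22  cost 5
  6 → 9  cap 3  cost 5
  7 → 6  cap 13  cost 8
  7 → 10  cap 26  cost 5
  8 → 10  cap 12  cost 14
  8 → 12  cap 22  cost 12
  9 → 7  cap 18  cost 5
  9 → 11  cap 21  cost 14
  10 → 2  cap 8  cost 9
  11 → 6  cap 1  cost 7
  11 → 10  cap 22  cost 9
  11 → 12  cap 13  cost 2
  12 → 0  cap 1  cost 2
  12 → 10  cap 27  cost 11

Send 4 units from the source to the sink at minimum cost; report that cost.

shortest-cost path #1: 1→11→6→5 push 1 @ unit cost 14 (adds 14)
shortest-cost path #2: 1→7→6→5 push 3 @ unit cost 18 (adds 54)
total cost = 68

Minimum cost for 4 units: 68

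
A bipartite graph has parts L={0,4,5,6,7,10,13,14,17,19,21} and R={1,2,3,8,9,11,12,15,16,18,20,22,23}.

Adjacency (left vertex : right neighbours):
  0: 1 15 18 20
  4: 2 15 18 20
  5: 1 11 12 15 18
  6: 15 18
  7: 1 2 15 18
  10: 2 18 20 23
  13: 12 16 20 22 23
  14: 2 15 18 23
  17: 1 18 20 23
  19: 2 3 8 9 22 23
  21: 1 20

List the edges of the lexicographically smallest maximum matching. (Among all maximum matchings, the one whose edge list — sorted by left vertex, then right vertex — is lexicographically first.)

Lex-smallest maximum matching: {(0,1), (4,2), (5,11), (6,15), (7,18), (10,20), (13,12), (14,23), (19,3)}

|M| = 9 (so the lex-smallest maximum matching has 9 edges)
process left vertices in ascending order; for each, take the smallest-labelled available neighbour that still permits 9 edges overall, or leave it unmatched if none does
lex-smallest matching: {0-1, 4-2, 5-11, 6-15, 7-18, 10-20, 13-12, 14-23, 19-3}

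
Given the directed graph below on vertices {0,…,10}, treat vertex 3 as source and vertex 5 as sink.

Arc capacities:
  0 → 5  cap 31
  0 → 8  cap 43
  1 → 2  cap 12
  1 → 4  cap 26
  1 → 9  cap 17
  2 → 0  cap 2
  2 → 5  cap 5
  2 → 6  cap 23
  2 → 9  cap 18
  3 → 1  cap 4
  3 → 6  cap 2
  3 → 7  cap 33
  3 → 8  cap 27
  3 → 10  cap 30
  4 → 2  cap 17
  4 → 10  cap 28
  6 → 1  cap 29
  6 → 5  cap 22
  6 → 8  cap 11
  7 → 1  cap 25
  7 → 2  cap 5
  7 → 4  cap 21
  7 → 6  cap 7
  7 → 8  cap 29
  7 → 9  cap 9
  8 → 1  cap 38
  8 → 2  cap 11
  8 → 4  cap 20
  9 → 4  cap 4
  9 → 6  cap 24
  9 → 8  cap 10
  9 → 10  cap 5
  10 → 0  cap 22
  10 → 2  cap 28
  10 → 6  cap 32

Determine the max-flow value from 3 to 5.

augment #1: 3→6→5 bottleneck 2, total now 2
augment #2: 3→1→2→5 bottleneck 4, total now 6
augment #3: 3→7→2→5 bottleneck 1, total now 7
augment #4: 3→7→6→5 bottleneck 7, total now 14
augment #5: 3→10→0→5 bottleneck 22, total now 36
augment #6: 3→10→6→5 bottleneck 8, total now 44
augment #7: 3→7→2→0→5 bottleneck 2, total now 46
augment #8: 3→7→2→6→5 bottleneck 2, total now 48
augment #9: 3→7→9→6→5 bottleneck 3, total now 51

Maximum flow value: 51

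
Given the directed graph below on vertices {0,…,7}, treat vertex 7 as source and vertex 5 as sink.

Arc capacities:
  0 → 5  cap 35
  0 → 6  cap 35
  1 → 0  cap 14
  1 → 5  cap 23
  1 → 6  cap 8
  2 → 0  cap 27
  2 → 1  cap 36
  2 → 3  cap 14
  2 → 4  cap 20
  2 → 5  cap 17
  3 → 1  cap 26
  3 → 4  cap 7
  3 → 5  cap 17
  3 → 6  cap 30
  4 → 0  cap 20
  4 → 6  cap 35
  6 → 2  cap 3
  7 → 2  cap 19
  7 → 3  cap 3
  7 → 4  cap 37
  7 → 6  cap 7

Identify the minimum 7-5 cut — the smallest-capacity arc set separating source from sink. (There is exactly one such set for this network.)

Min-cut arcs: {(4,0), (6,2), (7,2), (7,3)} (total capacity 45)

augment #1: 7→2→5 push 17
augment #2: 7→3→5 push 3
augment #3: 7→2→0→5 push 2
augment #4: 7→4→0→5 push 20
augment #5: 7→6→2→0→5 push 3
max flow = 45; residual-reachable set from 7 gives S-side
cut edges (S→T): {(4,0), (6,2), (7,2), (7,3)} total cap 45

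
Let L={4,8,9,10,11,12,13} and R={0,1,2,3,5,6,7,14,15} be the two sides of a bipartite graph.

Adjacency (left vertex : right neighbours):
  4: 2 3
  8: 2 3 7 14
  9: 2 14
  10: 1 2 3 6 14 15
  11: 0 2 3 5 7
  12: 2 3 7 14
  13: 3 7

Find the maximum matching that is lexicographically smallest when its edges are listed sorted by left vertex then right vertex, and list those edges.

Lex-smallest maximum matching: {(4,2), (8,3), (9,14), (10,1), (11,0), (12,7)}

|M| = 6 (so the lex-smallest maximum matching has 6 edges)
process left vertices in ascending order; for each, take the smallest-labelled available neighbour that still permits 6 edges overall, or leave it unmatched if none does
lex-smallest matching: {4-2, 8-3, 9-14, 10-1, 11-0, 12-7}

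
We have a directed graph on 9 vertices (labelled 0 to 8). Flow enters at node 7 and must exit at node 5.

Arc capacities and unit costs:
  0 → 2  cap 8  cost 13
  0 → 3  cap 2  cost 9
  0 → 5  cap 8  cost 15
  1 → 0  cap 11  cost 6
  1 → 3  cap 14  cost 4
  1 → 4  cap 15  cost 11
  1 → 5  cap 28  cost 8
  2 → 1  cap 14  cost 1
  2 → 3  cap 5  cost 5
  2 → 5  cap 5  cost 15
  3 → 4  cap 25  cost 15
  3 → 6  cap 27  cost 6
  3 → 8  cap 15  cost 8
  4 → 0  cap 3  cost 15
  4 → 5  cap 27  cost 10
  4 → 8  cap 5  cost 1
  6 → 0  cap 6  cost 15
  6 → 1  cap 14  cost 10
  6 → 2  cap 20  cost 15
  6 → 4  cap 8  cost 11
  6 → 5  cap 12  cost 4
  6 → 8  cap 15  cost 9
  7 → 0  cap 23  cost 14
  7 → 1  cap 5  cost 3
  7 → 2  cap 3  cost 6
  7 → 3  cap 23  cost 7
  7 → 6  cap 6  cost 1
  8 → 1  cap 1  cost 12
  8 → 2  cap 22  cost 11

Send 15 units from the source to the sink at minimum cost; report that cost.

shortest-cost path #1: 7→6→5 push 6 @ unit cost 5 (adds 30)
shortest-cost path #2: 7→1→5 push 5 @ unit cost 11 (adds 55)
shortest-cost path #3: 7→2→1→5 push 3 @ unit cost 15 (adds 45)
shortest-cost path #4: 7→3→6→5 push 1 @ unit cost 17 (adds 17)
total cost = 147

Minimum cost for 15 units: 147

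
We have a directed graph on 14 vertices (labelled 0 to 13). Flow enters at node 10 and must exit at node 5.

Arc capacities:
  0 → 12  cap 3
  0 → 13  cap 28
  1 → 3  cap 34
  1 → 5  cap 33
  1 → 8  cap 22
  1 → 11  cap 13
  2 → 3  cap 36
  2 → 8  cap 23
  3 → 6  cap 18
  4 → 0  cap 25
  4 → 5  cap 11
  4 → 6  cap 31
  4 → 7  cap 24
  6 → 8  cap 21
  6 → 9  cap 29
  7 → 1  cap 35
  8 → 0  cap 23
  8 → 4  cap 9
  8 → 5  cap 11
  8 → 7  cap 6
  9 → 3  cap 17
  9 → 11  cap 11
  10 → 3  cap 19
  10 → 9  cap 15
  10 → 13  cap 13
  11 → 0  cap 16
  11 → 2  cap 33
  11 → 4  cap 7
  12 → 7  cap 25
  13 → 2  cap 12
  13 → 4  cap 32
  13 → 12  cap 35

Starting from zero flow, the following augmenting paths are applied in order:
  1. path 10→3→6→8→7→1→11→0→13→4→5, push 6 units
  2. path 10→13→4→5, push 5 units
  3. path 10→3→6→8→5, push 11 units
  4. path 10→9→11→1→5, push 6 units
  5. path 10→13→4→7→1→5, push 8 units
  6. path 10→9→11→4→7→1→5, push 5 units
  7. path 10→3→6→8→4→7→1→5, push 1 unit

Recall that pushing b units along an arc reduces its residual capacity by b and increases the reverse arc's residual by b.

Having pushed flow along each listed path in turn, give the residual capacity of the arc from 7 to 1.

after path 1 (10→3→6→8→7→1→11→0→13→4→5, push 6): res(7,1)=29
after path 2 (10→13→4→5, push 5): res(7,1)=29
after path 3 (10→3→6→8→5, push 11): res(7,1)=29
after path 4 (10→9→11→1→5, push 6): res(7,1)=29
after path 5 (10→13→4→7→1→5, push 8): res(7,1)=21
after path 6 (10→9→11→4→7→1→5, push 5): res(7,1)=16
after path 7 (10→3→6→8→4→7→1→5, push 1): res(7,1)=15

Residual capacity of (7,1): 15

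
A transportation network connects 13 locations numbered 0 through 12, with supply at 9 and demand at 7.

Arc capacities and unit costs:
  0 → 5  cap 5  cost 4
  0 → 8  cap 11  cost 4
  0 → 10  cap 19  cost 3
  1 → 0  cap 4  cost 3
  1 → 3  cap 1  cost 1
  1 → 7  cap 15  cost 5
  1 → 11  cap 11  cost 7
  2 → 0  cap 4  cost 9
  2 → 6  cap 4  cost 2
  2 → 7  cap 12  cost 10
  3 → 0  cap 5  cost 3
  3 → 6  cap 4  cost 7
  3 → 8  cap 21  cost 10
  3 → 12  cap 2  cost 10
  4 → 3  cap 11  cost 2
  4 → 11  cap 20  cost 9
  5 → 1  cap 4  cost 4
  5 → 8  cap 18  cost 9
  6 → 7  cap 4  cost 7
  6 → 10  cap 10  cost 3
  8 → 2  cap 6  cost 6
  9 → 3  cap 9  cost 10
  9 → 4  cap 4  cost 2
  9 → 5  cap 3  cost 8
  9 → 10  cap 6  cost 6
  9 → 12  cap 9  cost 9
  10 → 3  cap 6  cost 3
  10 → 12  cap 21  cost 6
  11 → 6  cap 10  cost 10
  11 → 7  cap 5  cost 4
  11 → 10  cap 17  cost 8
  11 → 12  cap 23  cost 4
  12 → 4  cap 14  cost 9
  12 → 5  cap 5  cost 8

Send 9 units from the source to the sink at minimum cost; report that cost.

Minimum cost for 9 units: 157

shortest-cost path #1: 9→4→11→7 push 4 @ unit cost 15 (adds 60)
shortest-cost path #2: 9→5→1→7 push 3 @ unit cost 17 (adds 51)
shortest-cost path #3: 9→10→3→6→7 push 2 @ unit cost 23 (adds 46)
total cost = 157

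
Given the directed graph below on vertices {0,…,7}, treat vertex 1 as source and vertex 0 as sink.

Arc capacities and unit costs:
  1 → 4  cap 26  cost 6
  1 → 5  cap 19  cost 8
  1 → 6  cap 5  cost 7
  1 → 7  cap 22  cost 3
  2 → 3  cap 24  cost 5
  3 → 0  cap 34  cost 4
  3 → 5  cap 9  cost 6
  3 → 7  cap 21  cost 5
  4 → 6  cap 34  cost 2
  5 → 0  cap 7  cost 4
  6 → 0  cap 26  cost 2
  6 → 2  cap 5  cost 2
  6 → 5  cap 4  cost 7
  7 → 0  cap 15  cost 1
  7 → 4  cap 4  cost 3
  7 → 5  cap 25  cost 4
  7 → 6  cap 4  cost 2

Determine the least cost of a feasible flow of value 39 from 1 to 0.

Minimum cost for 39 units: 283

shortest-cost path #1: 1→7→0 push 15 @ unit cost 4 (adds 60)
shortest-cost path #2: 1→7→6→0 push 4 @ unit cost 7 (adds 28)
shortest-cost path #3: 1→6→0 push 5 @ unit cost 9 (adds 45)
shortest-cost path #4: 1→4→6→0 push 15 @ unit cost 10 (adds 150)
total cost = 283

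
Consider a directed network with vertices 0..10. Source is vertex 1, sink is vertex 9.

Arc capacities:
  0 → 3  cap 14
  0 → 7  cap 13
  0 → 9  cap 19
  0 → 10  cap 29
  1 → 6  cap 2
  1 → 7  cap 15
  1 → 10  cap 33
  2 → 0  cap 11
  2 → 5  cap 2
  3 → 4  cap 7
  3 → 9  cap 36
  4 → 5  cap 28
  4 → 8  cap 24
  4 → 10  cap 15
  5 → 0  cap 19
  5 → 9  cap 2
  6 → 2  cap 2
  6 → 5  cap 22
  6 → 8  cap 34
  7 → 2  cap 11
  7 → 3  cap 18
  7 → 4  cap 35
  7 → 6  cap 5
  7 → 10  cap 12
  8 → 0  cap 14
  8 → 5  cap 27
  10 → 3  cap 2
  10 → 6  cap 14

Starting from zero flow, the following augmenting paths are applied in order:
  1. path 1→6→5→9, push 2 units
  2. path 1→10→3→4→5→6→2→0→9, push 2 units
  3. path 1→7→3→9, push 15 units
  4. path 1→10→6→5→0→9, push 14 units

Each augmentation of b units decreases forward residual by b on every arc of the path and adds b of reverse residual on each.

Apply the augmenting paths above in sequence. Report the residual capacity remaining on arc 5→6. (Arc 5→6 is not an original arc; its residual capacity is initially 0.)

Residual capacity of (5,6): 14

after path 1 (1→6→5→9, push 2): res(5,6)=2
after path 2 (1→10→3→4→5→6→2→0→9, push 2): res(5,6)=0
after path 3 (1→7→3→9, push 15): res(5,6)=0
after path 4 (1→10→6→5→0→9, push 14): res(5,6)=14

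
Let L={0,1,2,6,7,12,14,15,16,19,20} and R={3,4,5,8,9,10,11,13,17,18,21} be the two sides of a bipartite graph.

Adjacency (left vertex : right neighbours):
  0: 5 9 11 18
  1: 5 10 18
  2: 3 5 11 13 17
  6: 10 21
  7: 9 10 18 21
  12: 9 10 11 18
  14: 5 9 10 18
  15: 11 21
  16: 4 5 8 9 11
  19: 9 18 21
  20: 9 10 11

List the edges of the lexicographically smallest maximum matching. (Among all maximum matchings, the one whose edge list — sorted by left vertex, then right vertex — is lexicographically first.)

|M| = 8 (so the lex-smallest maximum matching has 8 edges)
process left vertices in ascending order; for each, take the smallest-labelled available neighbour that still permits 8 edges overall, or leave it unmatched if none does
lex-smallest matching: {0-5, 1-10, 2-3, 6-21, 7-9, 12-11, 14-18, 16-4}

Lex-smallest maximum matching: {(0,5), (1,10), (2,3), (6,21), (7,9), (12,11), (14,18), (16,4)}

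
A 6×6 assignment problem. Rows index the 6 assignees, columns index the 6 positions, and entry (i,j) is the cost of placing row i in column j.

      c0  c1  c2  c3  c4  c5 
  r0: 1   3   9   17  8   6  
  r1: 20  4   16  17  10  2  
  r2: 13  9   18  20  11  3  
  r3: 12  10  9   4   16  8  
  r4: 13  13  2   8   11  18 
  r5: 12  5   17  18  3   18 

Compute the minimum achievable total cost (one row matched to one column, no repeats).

Minimum assignment cost: 17

optimal assignment: row0→col0 (cost 1), row1→col1 (cost 4), row2→col5 (cost 3), row3→col3 (cost 4), row4→col2 (cost 2), row5→col4 (cost 3)
total = 1 + 4 + 3 + 4 + 2 + 3 = 17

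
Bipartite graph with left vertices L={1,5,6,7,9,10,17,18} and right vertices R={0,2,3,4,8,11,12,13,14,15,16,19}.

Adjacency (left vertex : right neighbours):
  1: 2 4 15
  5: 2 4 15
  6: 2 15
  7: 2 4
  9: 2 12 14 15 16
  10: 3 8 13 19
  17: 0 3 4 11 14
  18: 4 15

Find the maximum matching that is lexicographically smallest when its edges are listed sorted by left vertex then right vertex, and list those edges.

|M| = 6 (so the lex-smallest maximum matching has 6 edges)
process left vertices in ascending order; for each, take the smallest-labelled available neighbour that still permits 6 edges overall, or leave it unmatched if none does
lex-smallest matching: {1-2, 5-4, 6-15, 9-12, 10-3, 17-0}

Lex-smallest maximum matching: {(1,2), (5,4), (6,15), (9,12), (10,3), (17,0)}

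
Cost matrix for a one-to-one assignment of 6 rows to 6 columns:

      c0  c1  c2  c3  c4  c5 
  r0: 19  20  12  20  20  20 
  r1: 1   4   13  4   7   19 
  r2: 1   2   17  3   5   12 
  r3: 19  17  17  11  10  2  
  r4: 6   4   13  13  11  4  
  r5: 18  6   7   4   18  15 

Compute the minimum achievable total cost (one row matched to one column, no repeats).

Minimum assignment cost: 28

optimal assignment: row0→col2 (cost 12), row1→col0 (cost 1), row2→col4 (cost 5), row3→col5 (cost 2), row4→col1 (cost 4), row5→col3 (cost 4)
total = 12 + 1 + 5 + 2 + 4 + 4 = 28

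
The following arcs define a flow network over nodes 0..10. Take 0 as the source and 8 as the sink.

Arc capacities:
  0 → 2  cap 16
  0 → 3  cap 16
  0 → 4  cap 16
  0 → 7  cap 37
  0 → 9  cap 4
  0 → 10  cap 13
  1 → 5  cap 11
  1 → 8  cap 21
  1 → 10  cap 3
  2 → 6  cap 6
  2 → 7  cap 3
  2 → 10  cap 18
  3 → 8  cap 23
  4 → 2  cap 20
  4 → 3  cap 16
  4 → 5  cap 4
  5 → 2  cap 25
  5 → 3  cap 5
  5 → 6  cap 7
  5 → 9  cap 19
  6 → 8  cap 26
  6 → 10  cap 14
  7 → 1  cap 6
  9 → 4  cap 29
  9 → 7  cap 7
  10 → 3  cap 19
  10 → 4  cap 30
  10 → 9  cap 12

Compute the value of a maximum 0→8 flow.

Maximum flow value: 39

augment #1: 0→3→8 bottleneck 16, total now 16
augment #2: 0→2→6→8 bottleneck 6, total now 22
augment #3: 0→4→3→8 bottleneck 7, total now 29
augment #4: 0→7→1→8 bottleneck 6, total now 35
augment #5: 0→4→5→6→8 bottleneck 4, total now 39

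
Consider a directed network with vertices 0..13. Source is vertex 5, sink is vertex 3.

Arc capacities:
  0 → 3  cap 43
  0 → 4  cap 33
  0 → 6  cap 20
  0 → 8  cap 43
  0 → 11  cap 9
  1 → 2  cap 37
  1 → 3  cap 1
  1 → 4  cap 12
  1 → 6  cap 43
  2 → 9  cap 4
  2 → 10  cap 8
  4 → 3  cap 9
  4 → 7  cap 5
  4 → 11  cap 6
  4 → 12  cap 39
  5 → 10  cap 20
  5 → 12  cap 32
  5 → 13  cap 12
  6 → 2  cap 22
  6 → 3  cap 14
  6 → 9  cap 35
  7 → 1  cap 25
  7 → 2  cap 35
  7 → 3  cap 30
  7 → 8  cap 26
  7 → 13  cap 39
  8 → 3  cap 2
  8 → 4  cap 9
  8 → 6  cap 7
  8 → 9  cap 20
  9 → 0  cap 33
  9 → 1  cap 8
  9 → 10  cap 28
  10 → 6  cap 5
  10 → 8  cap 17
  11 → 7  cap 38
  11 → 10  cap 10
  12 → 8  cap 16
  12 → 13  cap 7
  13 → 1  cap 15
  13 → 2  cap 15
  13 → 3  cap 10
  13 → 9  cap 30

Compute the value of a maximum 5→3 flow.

Maximum flow value: 55

augment #1: 5→13→3 bottleneck 10, total now 10
augment #2: 5→10→6→3 bottleneck 5, total now 15
augment #3: 5→10→8→3 bottleneck 2, total now 17
augment #4: 5→13→1→3 bottleneck 1, total now 18
augment #5: 5→10→8→4→3 bottleneck 9, total now 27
augment #6: 5→10→8→6→3 bottleneck 4, total now 31
augment #7: 5→12→8→6→3 bottleneck 3, total now 34
augment #8: 5→13→1→6→3 bottleneck 1, total now 35
augment #9: 5→12→8→9→0→3 bottleneck 13, total now 48
augment #10: 5→12→13→1→6→3 bottleneck 1, total now 49
augment #11: 5→12→13→9→0→3 bottleneck 6, total now 55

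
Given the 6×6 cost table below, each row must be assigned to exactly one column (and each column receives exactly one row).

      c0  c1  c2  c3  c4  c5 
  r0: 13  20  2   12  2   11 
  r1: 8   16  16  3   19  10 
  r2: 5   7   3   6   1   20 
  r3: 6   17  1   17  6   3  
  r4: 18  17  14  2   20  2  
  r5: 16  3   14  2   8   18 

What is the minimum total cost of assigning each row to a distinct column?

optimal assignment: row0→col4 (cost 2), row1→col3 (cost 3), row2→col0 (cost 5), row3→col2 (cost 1), row4→col5 (cost 2), row5→col1 (cost 3)
total = 2 + 3 + 5 + 1 + 2 + 3 = 16

Minimum assignment cost: 16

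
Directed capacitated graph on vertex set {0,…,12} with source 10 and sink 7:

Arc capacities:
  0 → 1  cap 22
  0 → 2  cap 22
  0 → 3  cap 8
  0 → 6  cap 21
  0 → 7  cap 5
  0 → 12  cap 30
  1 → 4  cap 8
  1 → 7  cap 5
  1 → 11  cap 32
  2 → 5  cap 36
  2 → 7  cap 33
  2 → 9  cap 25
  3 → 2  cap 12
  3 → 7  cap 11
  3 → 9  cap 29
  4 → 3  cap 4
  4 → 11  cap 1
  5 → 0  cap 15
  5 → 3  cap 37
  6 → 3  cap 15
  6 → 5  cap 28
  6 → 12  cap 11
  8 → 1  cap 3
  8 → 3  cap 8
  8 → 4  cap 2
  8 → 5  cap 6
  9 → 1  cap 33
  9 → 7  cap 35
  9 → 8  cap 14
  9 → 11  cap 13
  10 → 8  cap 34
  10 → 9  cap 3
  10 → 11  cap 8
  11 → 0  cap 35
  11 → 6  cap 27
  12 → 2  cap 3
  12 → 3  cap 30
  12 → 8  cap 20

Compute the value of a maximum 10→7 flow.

augment #1: 10→9→7 bottleneck 3, total now 3
augment #2: 10→8→1→7 bottleneck 3, total now 6
augment #3: 10→8→3→7 bottleneck 8, total now 14
augment #4: 10→11→0→7 bottleneck 5, total now 19
augment #5: 10→8→4→3→7 bottleneck 2, total now 21
augment #6: 10→8→5→3→7 bottleneck 1, total now 22
augment #7: 10→11→0→1→7 bottleneck 2, total now 24
augment #8: 10→11→0→2→7 bottleneck 1, total now 25
augment #9: 10→8→5→0→2→7 bottleneck 5, total now 30

Maximum flow value: 30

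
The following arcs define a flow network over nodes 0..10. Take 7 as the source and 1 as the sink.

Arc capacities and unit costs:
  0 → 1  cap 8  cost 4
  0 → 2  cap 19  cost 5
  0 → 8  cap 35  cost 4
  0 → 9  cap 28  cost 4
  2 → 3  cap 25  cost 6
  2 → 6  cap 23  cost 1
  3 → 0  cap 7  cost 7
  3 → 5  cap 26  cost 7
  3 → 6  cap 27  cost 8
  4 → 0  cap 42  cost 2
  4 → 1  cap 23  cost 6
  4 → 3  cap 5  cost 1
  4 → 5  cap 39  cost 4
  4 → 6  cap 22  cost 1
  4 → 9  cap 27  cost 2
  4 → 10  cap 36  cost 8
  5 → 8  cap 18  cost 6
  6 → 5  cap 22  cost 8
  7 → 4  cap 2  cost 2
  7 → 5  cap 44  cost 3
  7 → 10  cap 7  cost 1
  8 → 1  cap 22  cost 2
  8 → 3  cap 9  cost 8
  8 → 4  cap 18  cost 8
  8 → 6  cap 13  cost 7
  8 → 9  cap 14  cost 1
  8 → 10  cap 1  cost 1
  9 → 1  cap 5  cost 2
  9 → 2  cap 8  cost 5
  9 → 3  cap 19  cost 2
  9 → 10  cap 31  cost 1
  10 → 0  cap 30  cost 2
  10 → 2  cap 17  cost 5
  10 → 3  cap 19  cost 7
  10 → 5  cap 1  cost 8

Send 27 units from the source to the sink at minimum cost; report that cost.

shortest-cost path #1: 7→4→9→1 push 2 @ unit cost 6 (adds 12)
shortest-cost path #2: 7→10→0→1 push 7 @ unit cost 7 (adds 49)
shortest-cost path #3: 7→5→8→1 push 18 @ unit cost 11 (adds 198)
total cost = 259

Minimum cost for 27 units: 259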